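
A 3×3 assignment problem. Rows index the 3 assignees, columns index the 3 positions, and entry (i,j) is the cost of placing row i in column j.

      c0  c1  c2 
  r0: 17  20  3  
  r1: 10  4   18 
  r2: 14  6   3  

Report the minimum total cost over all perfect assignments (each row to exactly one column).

Minimum assignment cost: 19

optimal assignment: row0→col2 (cost 3), row1→col0 (cost 10), row2→col1 (cost 6)
total = 3 + 10 + 6 = 19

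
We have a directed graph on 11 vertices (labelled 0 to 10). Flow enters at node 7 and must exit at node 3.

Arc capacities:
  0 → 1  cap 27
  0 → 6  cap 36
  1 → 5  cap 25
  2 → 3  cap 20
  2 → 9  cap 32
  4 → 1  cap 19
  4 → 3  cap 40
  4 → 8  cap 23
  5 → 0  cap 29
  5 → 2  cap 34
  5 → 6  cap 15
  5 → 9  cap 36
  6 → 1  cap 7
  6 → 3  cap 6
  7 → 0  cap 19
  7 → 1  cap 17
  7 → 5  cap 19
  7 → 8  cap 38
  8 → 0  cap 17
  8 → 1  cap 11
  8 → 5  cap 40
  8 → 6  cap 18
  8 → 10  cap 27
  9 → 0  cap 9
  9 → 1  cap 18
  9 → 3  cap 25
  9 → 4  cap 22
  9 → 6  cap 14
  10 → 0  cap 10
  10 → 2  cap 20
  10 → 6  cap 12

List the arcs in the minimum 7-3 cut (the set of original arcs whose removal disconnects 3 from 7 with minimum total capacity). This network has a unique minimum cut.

Min-cut arcs: {(2,3), (6,3), (9,3), (9,4)} (total capacity 73)

augment #1: 7→0→6→3 push 6
augment #2: 7→5→2→3 push 19
augment #3: 7→1→5→2→3 push 1
augment #4: 7→1→5→9→3 push 16
augment #5: 7→8→5→9→3 push 9
augment #6: 7→8→5→9→4→3 push 11
augment #7: 7→8→5→2→9→4→3 push 11
max flow = 73; residual-reachable set from 7 gives S-side
cut edges (S→T): {(2,3), (6,3), (9,3), (9,4)} total cap 73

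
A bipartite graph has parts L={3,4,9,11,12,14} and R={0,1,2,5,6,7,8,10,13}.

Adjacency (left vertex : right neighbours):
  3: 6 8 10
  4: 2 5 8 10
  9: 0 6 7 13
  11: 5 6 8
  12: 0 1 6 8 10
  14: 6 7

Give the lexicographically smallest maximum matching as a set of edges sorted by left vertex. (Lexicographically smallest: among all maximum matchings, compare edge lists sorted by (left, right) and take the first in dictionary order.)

Lex-smallest maximum matching: {(3,6), (4,2), (9,0), (11,5), (12,1), (14,7)}

|M| = 6 (so the lex-smallest maximum matching has 6 edges)
process left vertices in ascending order; for each, take the smallest-labelled available neighbour that still permits 6 edges overall, or leave it unmatched if none does
lex-smallest matching: {3-6, 4-2, 9-0, 11-5, 12-1, 14-7}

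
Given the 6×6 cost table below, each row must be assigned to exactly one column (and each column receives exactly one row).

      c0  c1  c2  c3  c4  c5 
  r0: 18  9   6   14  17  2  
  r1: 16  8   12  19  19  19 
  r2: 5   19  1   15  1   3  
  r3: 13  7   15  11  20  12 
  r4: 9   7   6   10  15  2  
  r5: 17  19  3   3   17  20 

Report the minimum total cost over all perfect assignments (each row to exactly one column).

one of 2 optimal assignments: row0→col2 (cost 6), row1→col1 (cost 8), row2→col4 (cost 1), row3→col0 (cost 13), row4→col5 (cost 2), row5→col3 (cost 3)
total = 6 + 8 + 1 + 13 + 2 + 3 = 33

Minimum assignment cost: 33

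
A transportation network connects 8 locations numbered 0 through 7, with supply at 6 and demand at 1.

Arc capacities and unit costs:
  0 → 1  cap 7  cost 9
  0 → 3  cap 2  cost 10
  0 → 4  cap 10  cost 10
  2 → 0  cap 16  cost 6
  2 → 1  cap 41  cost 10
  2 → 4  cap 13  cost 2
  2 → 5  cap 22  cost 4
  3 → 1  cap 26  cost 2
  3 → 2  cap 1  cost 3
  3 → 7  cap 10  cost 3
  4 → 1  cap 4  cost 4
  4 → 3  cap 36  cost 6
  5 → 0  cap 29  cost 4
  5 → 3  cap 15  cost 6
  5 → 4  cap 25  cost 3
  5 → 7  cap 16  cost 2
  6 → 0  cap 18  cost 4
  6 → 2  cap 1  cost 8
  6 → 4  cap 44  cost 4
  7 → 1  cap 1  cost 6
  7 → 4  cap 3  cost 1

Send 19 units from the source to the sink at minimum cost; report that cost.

shortest-cost path #1: 6→4→1 push 4 @ unit cost 8 (adds 32)
shortest-cost path #2: 6→4→3→1 push 15 @ unit cost 12 (adds 180)
total cost = 212

Minimum cost for 19 units: 212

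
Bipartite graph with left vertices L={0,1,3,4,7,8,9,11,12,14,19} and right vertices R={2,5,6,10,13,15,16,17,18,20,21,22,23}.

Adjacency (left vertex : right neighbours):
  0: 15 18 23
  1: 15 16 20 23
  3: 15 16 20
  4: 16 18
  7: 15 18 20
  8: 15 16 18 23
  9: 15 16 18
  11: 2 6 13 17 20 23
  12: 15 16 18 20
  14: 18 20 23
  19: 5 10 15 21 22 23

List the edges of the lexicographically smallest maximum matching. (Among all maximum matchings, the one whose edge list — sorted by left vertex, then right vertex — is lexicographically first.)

|M| = 7 (so the lex-smallest maximum matching has 7 edges)
process left vertices in ascending order; for each, take the smallest-labelled available neighbour that still permits 7 edges overall, or leave it unmatched if none does
lex-smallest matching: {0-15, 1-16, 3-20, 4-18, 8-23, 11-2, 19-5}

Lex-smallest maximum matching: {(0,15), (1,16), (3,20), (4,18), (8,23), (11,2), (19,5)}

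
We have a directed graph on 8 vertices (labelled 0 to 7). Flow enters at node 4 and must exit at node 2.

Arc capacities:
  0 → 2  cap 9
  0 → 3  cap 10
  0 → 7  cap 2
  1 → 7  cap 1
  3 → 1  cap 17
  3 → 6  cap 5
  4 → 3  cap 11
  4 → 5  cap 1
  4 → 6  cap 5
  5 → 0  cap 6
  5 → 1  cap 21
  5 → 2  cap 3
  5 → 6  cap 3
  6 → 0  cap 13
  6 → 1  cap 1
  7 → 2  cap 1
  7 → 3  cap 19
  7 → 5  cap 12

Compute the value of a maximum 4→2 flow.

Maximum flow value: 12

augment #1: 4→5→2 bottleneck 1, total now 1
augment #2: 4→6→0→2 bottleneck 5, total now 6
augment #3: 4→3→1→7→2 bottleneck 1, total now 7
augment #4: 4→3→6→0→2 bottleneck 4, total now 11
augment #5: 4→3→6→0→7→5→2 bottleneck 1, total now 12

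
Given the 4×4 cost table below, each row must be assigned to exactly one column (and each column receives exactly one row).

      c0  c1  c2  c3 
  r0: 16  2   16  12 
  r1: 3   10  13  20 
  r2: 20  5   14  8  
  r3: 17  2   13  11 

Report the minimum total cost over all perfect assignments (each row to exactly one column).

Minimum assignment cost: 26

optimal assignment: row0→col1 (cost 2), row1→col0 (cost 3), row2→col3 (cost 8), row3→col2 (cost 13)
total = 2 + 3 + 8 + 13 = 26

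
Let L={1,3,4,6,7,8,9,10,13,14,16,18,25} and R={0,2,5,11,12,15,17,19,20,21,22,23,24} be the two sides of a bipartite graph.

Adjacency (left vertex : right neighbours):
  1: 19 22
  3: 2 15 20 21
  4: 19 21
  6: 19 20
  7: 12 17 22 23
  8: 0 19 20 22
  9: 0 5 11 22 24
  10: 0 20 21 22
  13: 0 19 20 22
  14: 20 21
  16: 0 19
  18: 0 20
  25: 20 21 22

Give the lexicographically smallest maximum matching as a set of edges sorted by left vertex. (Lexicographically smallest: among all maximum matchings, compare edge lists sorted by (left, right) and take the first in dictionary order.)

Lex-smallest maximum matching: {(1,19), (3,2), (4,21), (6,20), (7,12), (8,0), (9,5), (10,22)}

|M| = 8 (so the lex-smallest maximum matching has 8 edges)
process left vertices in ascending order; for each, take the smallest-labelled available neighbour that still permits 8 edges overall, or leave it unmatched if none does
lex-smallest matching: {1-19, 3-2, 4-21, 6-20, 7-12, 8-0, 9-5, 10-22}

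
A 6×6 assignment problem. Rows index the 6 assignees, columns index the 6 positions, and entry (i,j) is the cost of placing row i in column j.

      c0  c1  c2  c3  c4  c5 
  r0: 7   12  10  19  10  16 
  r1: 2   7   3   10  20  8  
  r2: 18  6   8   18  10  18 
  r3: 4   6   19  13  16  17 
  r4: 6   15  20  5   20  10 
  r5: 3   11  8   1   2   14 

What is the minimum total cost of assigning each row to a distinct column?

optimal assignment: row0→col4 (cost 10), row1→col2 (cost 3), row2→col1 (cost 6), row3→col0 (cost 4), row4→col5 (cost 10), row5→col3 (cost 1)
total = 10 + 3 + 6 + 4 + 10 + 1 = 34

Minimum assignment cost: 34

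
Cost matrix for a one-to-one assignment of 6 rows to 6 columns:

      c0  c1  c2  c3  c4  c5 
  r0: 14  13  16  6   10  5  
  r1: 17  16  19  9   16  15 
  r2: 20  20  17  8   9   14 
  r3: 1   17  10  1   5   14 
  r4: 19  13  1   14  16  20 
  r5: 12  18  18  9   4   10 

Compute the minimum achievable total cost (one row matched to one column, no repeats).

Minimum assignment cost: 35

optimal assignment: row0→col5 (cost 5), row1→col1 (cost 16), row2→col3 (cost 8), row3→col0 (cost 1), row4→col2 (cost 1), row5→col4 (cost 4)
total = 5 + 16 + 8 + 1 + 1 + 4 = 35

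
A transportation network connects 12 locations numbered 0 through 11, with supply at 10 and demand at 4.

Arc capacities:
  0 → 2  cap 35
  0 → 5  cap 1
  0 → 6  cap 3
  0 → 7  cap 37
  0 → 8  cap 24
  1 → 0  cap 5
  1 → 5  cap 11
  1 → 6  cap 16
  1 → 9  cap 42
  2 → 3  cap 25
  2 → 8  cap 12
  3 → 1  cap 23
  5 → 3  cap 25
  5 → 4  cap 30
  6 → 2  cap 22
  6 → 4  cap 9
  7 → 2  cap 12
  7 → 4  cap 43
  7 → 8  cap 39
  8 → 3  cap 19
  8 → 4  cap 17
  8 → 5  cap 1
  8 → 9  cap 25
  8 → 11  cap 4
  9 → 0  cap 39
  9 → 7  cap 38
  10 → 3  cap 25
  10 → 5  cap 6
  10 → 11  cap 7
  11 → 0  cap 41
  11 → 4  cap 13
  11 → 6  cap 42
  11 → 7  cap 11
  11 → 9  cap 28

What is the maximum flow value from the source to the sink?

augment #1: 10→5→4 bottleneck 6, total now 6
augment #2: 10→11→4 bottleneck 7, total now 13
augment #3: 10→3→1→5→4 bottleneck 11, total now 24
augment #4: 10→3→1→6→4 bottleneck 9, total now 33
augment #5: 10→3→1→0→5→4 bottleneck 1, total now 34
augment #6: 10→3→1→0→7→4 bottleneck 2, total now 36

Maximum flow value: 36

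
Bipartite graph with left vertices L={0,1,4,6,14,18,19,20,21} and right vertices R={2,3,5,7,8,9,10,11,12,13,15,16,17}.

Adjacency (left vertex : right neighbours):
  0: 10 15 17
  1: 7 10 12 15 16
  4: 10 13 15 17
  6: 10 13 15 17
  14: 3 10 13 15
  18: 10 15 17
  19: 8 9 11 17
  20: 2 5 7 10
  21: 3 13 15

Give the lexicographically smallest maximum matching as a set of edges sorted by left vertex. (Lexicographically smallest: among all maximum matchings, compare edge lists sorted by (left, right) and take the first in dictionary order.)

|M| = 8 (so the lex-smallest maximum matching has 8 edges)
process left vertices in ascending order; for each, take the smallest-labelled available neighbour that still permits 8 edges overall, or leave it unmatched if none does
lex-smallest matching: {0-10, 1-7, 4-13, 6-15, 14-3, 18-17, 19-8, 20-2}

Lex-smallest maximum matching: {(0,10), (1,7), (4,13), (6,15), (14,3), (18,17), (19,8), (20,2)}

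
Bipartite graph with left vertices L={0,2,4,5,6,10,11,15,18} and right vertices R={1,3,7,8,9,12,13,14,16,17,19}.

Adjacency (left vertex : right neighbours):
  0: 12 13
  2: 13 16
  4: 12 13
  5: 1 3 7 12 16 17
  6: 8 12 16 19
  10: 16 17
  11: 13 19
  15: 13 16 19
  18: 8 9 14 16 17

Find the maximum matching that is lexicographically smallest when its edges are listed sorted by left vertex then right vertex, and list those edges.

Lex-smallest maximum matching: {(0,12), (2,13), (5,1), (6,8), (10,17), (11,19), (15,16), (18,9)}

|M| = 8 (so the lex-smallest maximum matching has 8 edges)
process left vertices in ascending order; for each, take the smallest-labelled available neighbour that still permits 8 edges overall, or leave it unmatched if none does
lex-smallest matching: {0-12, 2-13, 5-1, 6-8, 10-17, 11-19, 15-16, 18-9}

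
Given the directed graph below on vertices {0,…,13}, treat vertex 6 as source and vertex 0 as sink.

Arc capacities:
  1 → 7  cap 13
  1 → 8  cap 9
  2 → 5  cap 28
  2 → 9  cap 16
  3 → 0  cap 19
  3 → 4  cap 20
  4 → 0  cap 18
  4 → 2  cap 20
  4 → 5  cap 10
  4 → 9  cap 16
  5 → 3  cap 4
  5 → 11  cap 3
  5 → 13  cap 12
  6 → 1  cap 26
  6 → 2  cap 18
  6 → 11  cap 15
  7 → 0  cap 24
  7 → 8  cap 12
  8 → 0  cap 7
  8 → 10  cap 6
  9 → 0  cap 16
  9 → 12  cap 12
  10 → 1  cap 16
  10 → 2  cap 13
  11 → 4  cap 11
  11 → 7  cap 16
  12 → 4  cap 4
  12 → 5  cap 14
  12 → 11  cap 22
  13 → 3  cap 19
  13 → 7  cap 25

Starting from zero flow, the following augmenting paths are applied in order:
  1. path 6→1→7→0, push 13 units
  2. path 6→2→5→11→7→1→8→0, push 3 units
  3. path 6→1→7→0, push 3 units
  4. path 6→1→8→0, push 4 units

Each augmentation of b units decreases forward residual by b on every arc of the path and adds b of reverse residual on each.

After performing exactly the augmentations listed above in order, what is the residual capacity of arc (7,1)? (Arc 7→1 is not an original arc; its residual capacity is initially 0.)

after path 1 (6→1→7→0, push 13): res(7,1)=13
after path 2 (6→2→5→11→7→1→8→0, push 3): res(7,1)=10
after path 3 (6→1→7→0, push 3): res(7,1)=13
after path 4 (6→1→8→0, push 4): res(7,1)=13

Residual capacity of (7,1): 13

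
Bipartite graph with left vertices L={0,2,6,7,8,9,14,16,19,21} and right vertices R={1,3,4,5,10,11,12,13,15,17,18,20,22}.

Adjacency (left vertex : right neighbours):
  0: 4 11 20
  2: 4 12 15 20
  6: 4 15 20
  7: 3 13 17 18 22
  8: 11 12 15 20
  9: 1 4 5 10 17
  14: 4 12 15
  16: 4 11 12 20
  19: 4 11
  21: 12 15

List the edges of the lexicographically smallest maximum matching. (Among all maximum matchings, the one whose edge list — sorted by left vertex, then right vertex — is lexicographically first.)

Lex-smallest maximum matching: {(0,4), (2,12), (6,15), (7,3), (8,11), (9,1), (16,20)}

|M| = 7 (so the lex-smallest maximum matching has 7 edges)
process left vertices in ascending order; for each, take the smallest-labelled available neighbour that still permits 7 edges overall, or leave it unmatched if none does
lex-smallest matching: {0-4, 2-12, 6-15, 7-3, 8-11, 9-1, 16-20}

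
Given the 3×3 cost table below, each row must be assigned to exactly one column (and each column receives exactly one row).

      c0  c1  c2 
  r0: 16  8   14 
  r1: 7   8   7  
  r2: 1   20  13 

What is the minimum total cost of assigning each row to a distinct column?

Minimum assignment cost: 16

optimal assignment: row0→col1 (cost 8), row1→col2 (cost 7), row2→col0 (cost 1)
total = 8 + 7 + 1 = 16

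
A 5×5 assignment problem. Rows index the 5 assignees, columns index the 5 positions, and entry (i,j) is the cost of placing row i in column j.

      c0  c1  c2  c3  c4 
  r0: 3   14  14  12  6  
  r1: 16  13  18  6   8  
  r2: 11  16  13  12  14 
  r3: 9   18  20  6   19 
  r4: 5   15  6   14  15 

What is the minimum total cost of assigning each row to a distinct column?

optimal assignment: row0→col0 (cost 3), row1→col4 (cost 8), row2→col1 (cost 16), row3→col3 (cost 6), row4→col2 (cost 6)
total = 3 + 8 + 16 + 6 + 6 = 39

Minimum assignment cost: 39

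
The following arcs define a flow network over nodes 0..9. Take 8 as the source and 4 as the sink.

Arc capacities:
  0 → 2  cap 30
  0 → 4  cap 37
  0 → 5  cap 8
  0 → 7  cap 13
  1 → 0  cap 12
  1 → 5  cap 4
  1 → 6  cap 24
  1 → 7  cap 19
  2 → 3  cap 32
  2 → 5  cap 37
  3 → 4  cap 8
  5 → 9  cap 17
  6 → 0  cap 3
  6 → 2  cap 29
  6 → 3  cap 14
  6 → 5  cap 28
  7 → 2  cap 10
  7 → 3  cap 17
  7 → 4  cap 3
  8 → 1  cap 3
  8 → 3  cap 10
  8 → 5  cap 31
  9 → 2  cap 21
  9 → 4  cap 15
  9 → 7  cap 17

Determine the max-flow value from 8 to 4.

Maximum flow value: 28

augment #1: 8→3→4 bottleneck 8, total now 8
augment #2: 8→1→0→4 bottleneck 3, total now 11
augment #3: 8→5→9→4 bottleneck 15, total now 26
augment #4: 8→5→9→7→4 bottleneck 2, total now 28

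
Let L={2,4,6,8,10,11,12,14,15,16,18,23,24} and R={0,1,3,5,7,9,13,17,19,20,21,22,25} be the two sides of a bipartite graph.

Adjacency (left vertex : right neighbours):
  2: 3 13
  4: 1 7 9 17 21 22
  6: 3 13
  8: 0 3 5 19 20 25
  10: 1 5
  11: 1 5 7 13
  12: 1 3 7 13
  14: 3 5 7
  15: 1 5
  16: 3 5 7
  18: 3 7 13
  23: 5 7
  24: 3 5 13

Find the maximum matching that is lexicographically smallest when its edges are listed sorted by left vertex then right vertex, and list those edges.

Lex-smallest maximum matching: {(2,3), (4,9), (6,13), (8,0), (10,1), (11,5), (12,7)}

|M| = 7 (so the lex-smallest maximum matching has 7 edges)
process left vertices in ascending order; for each, take the smallest-labelled available neighbour that still permits 7 edges overall, or leave it unmatched if none does
lex-smallest matching: {2-3, 4-9, 6-13, 8-0, 10-1, 11-5, 12-7}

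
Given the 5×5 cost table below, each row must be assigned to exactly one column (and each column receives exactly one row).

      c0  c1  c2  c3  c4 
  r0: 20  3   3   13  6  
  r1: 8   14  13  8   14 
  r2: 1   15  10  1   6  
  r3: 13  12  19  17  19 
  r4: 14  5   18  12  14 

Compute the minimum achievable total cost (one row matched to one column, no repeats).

Minimum assignment cost: 35

optimal assignment: row0→col2 (cost 3), row1→col3 (cost 8), row2→col4 (cost 6), row3→col0 (cost 13), row4→col1 (cost 5)
total = 3 + 8 + 6 + 13 + 5 = 35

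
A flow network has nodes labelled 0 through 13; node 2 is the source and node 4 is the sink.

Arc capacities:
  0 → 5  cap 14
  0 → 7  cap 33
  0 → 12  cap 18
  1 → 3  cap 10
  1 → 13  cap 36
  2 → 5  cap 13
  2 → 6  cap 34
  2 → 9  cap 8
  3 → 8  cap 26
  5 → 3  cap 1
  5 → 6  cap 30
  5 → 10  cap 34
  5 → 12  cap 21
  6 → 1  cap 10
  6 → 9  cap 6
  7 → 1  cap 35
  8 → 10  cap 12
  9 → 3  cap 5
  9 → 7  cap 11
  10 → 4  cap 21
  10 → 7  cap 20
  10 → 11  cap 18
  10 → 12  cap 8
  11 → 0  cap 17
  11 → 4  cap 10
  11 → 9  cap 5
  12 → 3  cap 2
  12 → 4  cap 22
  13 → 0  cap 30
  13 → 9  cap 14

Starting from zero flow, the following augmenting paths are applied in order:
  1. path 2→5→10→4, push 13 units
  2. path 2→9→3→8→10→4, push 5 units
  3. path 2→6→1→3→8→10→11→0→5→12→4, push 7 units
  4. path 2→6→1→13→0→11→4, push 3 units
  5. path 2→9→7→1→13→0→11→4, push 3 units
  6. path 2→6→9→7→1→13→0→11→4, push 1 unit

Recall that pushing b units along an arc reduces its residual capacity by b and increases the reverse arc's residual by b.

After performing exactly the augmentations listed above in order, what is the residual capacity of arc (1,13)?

Residual capacity of (1,13): 29

after path 1 (2→5→10→4, push 13): res(1,13)=36
after path 2 (2→9→3→8→10→4, push 5): res(1,13)=36
after path 3 (2→6→1→3→8→10→11→0→5→12→4, push 7): res(1,13)=36
after path 4 (2→6→1→13→0→11→4, push 3): res(1,13)=33
after path 5 (2→9→7→1→13→0→11→4, push 3): res(1,13)=30
after path 6 (2→6→9→7→1→13→0→11→4, push 1): res(1,13)=29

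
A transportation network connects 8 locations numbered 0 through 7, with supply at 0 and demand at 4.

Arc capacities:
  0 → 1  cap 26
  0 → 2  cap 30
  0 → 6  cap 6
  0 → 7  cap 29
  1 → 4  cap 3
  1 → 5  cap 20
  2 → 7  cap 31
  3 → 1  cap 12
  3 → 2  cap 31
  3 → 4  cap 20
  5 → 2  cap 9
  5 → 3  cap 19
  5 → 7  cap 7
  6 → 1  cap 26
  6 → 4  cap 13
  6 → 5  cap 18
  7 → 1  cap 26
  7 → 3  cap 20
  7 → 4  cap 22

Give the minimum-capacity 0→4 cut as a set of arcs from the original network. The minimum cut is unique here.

augment #1: 0→1→4 push 3
augment #2: 0→6→4 push 6
augment #3: 0→7→4 push 22
augment #4: 0→7→3→4 push 7
augment #5: 0→1→5→3→4 push 13
max flow = 51; residual-reachable set from 0 gives S-side
cut edges (S→T): {(0,6), (1,4), (3,4), (7,4)} total cap 51

Min-cut arcs: {(0,6), (1,4), (3,4), (7,4)} (total capacity 51)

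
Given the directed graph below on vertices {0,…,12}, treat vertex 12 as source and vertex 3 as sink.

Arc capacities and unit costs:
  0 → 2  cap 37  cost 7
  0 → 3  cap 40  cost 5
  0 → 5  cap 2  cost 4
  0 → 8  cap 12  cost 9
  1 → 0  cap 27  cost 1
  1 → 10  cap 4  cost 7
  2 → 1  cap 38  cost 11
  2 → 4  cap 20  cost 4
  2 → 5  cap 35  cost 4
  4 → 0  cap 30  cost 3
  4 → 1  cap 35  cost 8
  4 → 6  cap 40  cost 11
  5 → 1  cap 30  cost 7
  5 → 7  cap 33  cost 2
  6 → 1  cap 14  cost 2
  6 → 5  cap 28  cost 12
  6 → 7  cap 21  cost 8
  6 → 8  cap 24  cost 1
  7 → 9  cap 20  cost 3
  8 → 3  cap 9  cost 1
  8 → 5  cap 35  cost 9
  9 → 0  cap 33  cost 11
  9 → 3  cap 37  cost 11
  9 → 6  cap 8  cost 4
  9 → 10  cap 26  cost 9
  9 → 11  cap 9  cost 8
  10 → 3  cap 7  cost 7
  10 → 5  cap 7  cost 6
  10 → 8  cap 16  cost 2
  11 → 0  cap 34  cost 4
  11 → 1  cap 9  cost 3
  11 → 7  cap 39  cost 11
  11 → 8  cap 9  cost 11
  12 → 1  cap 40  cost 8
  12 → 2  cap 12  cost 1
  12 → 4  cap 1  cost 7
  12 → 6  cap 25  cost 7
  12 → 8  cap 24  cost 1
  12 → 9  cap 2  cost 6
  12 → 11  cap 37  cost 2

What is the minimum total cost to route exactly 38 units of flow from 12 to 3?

Minimum cost for 38 units: 337

shortest-cost path #1: 12→8→3 push 9 @ unit cost 2 (adds 18)
shortest-cost path #2: 12→11→0→3 push 29 @ unit cost 11 (adds 319)
total cost = 337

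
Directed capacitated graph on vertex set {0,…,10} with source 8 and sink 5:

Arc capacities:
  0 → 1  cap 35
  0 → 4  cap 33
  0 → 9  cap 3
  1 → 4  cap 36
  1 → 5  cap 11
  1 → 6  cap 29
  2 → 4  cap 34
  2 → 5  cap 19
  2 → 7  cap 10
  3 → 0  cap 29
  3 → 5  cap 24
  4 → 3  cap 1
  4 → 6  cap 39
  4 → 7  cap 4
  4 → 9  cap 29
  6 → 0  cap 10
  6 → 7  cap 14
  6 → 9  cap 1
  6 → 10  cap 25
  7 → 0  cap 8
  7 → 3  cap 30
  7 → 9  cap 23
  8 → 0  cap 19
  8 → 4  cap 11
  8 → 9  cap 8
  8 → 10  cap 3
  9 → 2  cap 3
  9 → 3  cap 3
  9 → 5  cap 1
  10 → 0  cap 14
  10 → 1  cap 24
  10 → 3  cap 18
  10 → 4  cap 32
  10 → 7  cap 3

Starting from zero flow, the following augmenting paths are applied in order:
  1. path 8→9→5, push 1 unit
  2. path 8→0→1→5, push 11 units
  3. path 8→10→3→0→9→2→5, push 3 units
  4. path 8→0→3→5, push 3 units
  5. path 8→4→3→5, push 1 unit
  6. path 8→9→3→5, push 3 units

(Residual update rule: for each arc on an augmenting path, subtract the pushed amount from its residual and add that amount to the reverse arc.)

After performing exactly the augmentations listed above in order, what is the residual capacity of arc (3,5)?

Residual capacity of (3,5): 17

after path 1 (8→9→5, push 1): res(3,5)=24
after path 2 (8→0→1→5, push 11): res(3,5)=24
after path 3 (8→10→3→0→9→2→5, push 3): res(3,5)=24
after path 4 (8→0→3→5, push 3): res(3,5)=21
after path 5 (8→4→3→5, push 1): res(3,5)=20
after path 6 (8→9→3→5, push 3): res(3,5)=17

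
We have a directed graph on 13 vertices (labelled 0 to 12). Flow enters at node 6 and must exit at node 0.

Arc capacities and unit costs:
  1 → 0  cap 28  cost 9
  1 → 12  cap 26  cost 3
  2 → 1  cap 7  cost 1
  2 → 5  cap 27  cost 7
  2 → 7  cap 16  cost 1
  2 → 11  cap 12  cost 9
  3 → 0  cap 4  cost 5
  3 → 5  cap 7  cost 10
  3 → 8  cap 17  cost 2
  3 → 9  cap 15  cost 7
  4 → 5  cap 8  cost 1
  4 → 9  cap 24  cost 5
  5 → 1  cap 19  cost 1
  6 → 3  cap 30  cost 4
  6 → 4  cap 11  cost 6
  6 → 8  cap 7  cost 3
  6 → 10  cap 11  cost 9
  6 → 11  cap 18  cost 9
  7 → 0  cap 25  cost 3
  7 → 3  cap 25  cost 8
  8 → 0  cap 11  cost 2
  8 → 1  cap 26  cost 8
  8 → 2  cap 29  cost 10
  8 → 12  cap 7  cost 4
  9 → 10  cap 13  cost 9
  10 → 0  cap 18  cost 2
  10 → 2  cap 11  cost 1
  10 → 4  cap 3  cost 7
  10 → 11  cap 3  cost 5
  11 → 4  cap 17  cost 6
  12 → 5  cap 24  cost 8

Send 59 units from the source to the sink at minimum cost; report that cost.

shortest-cost path #1: 6→8→0 push 7 @ unit cost 5 (adds 35)
shortest-cost path #2: 6→3→8→0 push 4 @ unit cost 8 (adds 32)
shortest-cost path #3: 6→3→0 push 4 @ unit cost 9 (adds 36)
shortest-cost path #4: 6→10→0 push 11 @ unit cost 11 (adds 121)
shortest-cost path #5: 6→4→5→1→0 push 8 @ unit cost 17 (adds 136)
shortest-cost path #6: 6→3→8→2→7→0 push 13 @ unit cost 20 (adds 260)
shortest-cost path #7: 6→3→9→10→0 push 7 @ unit cost 22 (adds 154)
shortest-cost path #8: 6→3→5→1→0 push 2 @ unit cost 24 (adds 48)
shortest-cost path #9: 6→4→9→3→5→1→0 push 3 @ unit cost 24 (adds 72)
total cost = 894

Minimum cost for 59 units: 894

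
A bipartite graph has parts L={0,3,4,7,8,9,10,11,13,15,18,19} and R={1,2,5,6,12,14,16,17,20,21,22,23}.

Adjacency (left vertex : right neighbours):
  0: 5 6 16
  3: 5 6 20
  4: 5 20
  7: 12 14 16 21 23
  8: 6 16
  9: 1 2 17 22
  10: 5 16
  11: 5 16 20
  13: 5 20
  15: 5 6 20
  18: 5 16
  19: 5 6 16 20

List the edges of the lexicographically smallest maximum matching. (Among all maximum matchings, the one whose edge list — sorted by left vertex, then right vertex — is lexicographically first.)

|M| = 6 (so the lex-smallest maximum matching has 6 edges)
process left vertices in ascending order; for each, take the smallest-labelled available neighbour that still permits 6 edges overall, or leave it unmatched if none does
lex-smallest matching: {0-5, 3-6, 4-20, 7-12, 8-16, 9-1}

Lex-smallest maximum matching: {(0,5), (3,6), (4,20), (7,12), (8,16), (9,1)}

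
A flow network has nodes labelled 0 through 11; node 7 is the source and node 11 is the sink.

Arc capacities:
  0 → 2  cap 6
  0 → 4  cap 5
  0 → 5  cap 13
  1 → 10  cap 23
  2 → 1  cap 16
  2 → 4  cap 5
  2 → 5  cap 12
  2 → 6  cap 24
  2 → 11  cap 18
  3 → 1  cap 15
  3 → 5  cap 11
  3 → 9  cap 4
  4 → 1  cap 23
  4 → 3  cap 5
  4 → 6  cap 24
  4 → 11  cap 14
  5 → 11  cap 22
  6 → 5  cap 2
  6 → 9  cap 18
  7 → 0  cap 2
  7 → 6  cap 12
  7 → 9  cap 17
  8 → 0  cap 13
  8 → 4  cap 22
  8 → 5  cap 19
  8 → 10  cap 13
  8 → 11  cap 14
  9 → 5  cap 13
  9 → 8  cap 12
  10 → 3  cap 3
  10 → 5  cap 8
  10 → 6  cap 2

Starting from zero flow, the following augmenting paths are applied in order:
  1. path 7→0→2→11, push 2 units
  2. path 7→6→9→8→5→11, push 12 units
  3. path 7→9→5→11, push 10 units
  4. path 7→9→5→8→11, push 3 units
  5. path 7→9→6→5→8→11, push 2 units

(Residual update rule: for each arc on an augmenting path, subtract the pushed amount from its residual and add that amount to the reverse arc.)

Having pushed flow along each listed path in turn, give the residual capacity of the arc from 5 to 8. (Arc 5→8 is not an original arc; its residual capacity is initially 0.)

Residual capacity of (5,8): 7

after path 1 (7→0→2→11, push 2): res(5,8)=0
after path 2 (7→6→9→8→5→11, push 12): res(5,8)=12
after path 3 (7→9→5→11, push 10): res(5,8)=12
after path 4 (7→9→5→8→11, push 3): res(5,8)=9
after path 5 (7→9→6→5→8→11, push 2): res(5,8)=7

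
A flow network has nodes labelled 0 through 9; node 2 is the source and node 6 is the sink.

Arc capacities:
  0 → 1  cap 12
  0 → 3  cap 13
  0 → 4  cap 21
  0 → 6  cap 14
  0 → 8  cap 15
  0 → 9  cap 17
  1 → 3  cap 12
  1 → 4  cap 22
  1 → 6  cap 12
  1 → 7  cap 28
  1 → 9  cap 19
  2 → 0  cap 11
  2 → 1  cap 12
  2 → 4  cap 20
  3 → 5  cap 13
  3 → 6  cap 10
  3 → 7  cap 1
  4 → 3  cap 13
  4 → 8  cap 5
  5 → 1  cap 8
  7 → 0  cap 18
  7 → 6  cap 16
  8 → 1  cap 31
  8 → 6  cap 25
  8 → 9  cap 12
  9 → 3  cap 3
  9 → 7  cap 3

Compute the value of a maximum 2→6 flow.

augment #1: 2→0→6 bottleneck 11, total now 11
augment #2: 2→1→6 bottleneck 12, total now 23
augment #3: 2→4→3→6 bottleneck 10, total now 33
augment #4: 2→4→8→6 bottleneck 5, total now 38
augment #5: 2→4→3→7→6 bottleneck 1, total now 39
augment #6: 2→4→3→5→1→7→6 bottleneck 2, total now 41

Maximum flow value: 41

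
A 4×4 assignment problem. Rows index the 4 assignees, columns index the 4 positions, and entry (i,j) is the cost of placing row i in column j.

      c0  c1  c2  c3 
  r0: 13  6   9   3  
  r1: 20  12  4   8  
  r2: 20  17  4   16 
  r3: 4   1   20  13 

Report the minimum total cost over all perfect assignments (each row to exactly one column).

Minimum assignment cost: 22

optimal assignment: row0→col1 (cost 6), row1→col3 (cost 8), row2→col2 (cost 4), row3→col0 (cost 4)
total = 6 + 8 + 4 + 4 = 22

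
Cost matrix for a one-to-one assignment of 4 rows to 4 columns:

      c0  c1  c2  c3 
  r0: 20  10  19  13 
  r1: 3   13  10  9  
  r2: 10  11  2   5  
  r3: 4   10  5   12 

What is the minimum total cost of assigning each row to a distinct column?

optimal assignment: row0→col1 (cost 10), row1→col0 (cost 3), row2→col3 (cost 5), row3→col2 (cost 5)
total = 10 + 3 + 5 + 5 = 23

Minimum assignment cost: 23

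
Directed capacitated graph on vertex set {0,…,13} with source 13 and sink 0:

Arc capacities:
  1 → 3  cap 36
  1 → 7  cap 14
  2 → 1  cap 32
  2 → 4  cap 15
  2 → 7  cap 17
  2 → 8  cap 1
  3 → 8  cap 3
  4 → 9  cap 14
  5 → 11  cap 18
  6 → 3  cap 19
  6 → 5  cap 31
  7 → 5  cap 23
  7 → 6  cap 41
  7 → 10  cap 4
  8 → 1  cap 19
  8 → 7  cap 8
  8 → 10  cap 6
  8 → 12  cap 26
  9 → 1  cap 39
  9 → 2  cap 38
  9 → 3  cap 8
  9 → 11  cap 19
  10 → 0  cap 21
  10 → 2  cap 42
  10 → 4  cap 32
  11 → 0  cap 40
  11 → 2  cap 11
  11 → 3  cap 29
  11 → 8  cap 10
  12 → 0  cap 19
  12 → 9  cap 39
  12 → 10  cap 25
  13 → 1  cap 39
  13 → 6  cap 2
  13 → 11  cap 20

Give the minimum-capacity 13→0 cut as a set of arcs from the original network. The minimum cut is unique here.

Min-cut arcs: {(1,7), (3,8), (13,6), (13,11)} (total capacity 39)

augment #1: 13→11→0 push 20
augment #2: 13→1→7→10→0 push 4
augment #3: 13→6→5→11→0 push 2
augment #4: 13→1→3→8→10→0 push 3
augment #5: 13→1→7→5→11→0 push 10
max flow = 39; residual-reachable set from 13 gives S-side
cut edges (S→T): {(1,7), (3,8), (13,6), (13,11)} total cap 39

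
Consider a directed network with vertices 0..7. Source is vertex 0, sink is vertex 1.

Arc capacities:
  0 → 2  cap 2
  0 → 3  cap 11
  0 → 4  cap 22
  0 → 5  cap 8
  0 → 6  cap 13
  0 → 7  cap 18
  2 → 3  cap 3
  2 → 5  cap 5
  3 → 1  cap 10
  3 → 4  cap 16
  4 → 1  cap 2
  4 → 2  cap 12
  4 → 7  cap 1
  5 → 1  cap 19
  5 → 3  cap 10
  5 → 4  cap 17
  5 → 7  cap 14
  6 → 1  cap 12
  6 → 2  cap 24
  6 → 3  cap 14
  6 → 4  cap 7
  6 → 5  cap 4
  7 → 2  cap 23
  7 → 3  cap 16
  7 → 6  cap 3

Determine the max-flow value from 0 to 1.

Maximum flow value: 41

augment #1: 0→3→1 bottleneck 10, total now 10
augment #2: 0→4→1 bottleneck 2, total now 12
augment #3: 0→5→1 bottleneck 8, total now 20
augment #4: 0→6→1 bottleneck 12, total now 32
augment #5: 0→2→5→1 bottleneck 2, total now 34
augment #6: 0→6→5→1 bottleneck 1, total now 35
augment #7: 0→4→2→5→1 bottleneck 3, total now 38
augment #8: 0→7→6→5→1 bottleneck 3, total now 41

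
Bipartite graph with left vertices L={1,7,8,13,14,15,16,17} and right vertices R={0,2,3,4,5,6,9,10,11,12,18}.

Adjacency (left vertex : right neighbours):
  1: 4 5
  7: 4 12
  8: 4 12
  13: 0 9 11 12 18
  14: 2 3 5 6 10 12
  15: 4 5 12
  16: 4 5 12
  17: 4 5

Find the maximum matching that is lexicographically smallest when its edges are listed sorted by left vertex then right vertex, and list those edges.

Lex-smallest maximum matching: {(1,4), (7,12), (13,0), (14,2), (15,5)}

|M| = 5 (so the lex-smallest maximum matching has 5 edges)
process left vertices in ascending order; for each, take the smallest-labelled available neighbour that still permits 5 edges overall, or leave it unmatched if none does
lex-smallest matching: {1-4, 7-12, 13-0, 14-2, 15-5}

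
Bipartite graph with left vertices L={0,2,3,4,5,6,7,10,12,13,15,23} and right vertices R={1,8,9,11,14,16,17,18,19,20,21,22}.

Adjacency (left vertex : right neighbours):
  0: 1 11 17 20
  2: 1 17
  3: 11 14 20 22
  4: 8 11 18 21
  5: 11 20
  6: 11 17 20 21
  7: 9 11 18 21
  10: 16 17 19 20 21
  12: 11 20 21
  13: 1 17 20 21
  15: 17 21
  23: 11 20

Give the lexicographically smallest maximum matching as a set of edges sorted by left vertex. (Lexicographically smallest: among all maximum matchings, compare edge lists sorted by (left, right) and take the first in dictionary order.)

|M| = 9 (so the lex-smallest maximum matching has 9 edges)
process left vertices in ascending order; for each, take the smallest-labelled available neighbour that still permits 9 edges overall, or leave it unmatched if none does
lex-smallest matching: {0-1, 2-17, 3-14, 4-8, 5-11, 6-20, 7-9, 10-16, 12-21}

Lex-smallest maximum matching: {(0,1), (2,17), (3,14), (4,8), (5,11), (6,20), (7,9), (10,16), (12,21)}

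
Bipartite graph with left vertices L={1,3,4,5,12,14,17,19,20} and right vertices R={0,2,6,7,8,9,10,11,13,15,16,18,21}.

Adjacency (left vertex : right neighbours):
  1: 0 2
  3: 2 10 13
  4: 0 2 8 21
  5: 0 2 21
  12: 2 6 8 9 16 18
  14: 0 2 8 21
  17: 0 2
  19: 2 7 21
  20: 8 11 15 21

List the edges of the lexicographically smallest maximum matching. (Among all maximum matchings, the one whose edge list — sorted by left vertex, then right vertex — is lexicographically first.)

Lex-smallest maximum matching: {(1,0), (3,10), (4,2), (5,21), (12,6), (14,8), (19,7), (20,11)}

|M| = 8 (so the lex-smallest maximum matching has 8 edges)
process left vertices in ascending order; for each, take the smallest-labelled available neighbour that still permits 8 edges overall, or leave it unmatched if none does
lex-smallest matching: {1-0, 3-10, 4-2, 5-21, 12-6, 14-8, 19-7, 20-11}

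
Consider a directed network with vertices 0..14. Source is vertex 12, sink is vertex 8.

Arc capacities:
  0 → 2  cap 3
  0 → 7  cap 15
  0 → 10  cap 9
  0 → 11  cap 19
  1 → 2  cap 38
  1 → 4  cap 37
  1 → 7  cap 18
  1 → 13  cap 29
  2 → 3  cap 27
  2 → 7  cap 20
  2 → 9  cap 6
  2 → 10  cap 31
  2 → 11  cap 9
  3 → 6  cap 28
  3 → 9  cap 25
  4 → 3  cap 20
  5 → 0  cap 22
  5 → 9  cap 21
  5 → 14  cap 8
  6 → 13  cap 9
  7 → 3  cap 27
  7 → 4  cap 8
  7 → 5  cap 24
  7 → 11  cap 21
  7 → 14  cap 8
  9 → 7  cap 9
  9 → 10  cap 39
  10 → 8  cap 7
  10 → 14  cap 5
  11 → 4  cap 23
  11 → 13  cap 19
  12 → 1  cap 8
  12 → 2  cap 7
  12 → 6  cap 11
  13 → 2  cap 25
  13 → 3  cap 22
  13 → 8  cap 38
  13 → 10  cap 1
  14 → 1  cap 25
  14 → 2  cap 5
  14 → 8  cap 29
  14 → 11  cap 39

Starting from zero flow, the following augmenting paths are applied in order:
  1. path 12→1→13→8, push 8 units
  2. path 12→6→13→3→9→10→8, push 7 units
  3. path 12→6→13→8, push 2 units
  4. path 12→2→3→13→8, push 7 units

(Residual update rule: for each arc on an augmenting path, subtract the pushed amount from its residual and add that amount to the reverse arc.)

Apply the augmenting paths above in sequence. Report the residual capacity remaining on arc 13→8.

Residual capacity of (13,8): 21

after path 1 (12→1→13→8, push 8): res(13,8)=30
after path 2 (12→6→13→3→9→10→8, push 7): res(13,8)=30
after path 3 (12→6→13→8, push 2): res(13,8)=28
after path 4 (12→2→3→13→8, push 7): res(13,8)=21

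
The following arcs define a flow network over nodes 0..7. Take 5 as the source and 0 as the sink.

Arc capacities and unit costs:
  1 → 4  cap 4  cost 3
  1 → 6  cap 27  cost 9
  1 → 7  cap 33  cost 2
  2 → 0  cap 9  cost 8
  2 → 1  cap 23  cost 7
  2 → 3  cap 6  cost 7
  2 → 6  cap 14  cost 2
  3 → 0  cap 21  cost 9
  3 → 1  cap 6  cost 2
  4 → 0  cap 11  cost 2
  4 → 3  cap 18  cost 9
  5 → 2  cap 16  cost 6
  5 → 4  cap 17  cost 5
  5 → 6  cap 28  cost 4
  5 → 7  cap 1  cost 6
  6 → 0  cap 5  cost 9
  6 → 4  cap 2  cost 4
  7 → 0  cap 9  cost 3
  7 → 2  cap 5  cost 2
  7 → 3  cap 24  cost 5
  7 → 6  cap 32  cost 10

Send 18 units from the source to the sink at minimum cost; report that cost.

shortest-cost path #1: 5→4→0 push 11 @ unit cost 7 (adds 77)
shortest-cost path #2: 5→7→0 push 1 @ unit cost 9 (adds 9)
shortest-cost path #3: 5→6→0 push 5 @ unit cost 13 (adds 65)
shortest-cost path #4: 5→2→0 push 1 @ unit cost 14 (adds 14)
total cost = 165

Minimum cost for 18 units: 165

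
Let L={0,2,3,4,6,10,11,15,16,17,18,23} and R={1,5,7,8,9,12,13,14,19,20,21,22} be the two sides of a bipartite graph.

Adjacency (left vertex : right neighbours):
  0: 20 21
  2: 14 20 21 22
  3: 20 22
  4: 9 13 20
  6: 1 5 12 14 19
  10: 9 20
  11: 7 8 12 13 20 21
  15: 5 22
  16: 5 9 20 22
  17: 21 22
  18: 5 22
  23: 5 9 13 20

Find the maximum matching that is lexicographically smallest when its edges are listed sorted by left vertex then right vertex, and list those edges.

Lex-smallest maximum matching: {(0,20), (2,14), (3,22), (4,9), (6,1), (11,7), (15,5), (17,21), (23,13)}

|M| = 9 (so the lex-smallest maximum matching has 9 edges)
process left vertices in ascending order; for each, take the smallest-labelled available neighbour that still permits 9 edges overall, or leave it unmatched if none does
lex-smallest matching: {0-20, 2-14, 3-22, 4-9, 6-1, 11-7, 15-5, 17-21, 23-13}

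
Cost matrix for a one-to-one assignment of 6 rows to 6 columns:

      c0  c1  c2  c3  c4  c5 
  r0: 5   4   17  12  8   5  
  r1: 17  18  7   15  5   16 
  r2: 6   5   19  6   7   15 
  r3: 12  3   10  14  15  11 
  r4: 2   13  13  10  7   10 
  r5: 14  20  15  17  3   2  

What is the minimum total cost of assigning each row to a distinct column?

optimal assignment: row0→col5 (cost 5), row1→col2 (cost 7), row2→col3 (cost 6), row3→col1 (cost 3), row4→col0 (cost 2), row5→col4 (cost 3)
total = 5 + 7 + 6 + 3 + 2 + 3 = 26

Minimum assignment cost: 26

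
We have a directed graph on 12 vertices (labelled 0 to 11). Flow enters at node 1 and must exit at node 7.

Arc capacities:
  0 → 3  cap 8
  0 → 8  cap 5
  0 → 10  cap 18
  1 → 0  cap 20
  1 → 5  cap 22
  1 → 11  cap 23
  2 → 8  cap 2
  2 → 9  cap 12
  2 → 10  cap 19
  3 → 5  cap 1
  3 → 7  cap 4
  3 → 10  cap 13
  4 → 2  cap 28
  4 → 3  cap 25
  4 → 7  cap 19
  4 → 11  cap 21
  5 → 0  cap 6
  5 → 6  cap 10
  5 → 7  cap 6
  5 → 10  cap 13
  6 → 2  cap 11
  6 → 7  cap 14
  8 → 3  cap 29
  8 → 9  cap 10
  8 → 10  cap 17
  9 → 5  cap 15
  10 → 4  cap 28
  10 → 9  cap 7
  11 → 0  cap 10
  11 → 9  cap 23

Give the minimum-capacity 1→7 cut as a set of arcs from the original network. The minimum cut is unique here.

Min-cut arcs: {(3,7), (4,7), (5,6), (5,7)} (total capacity 39)

augment #1: 1→5→7 push 6
augment #2: 1→0→3→7 push 4
augment #3: 1→5→6→7 push 10
augment #4: 1→0→10→4→7 push 16
augment #5: 1→5→10→4→7 push 3
max flow = 39; residual-reachable set from 1 gives S-side
cut edges (S→T): {(3,7), (4,7), (5,6), (5,7)} total cap 39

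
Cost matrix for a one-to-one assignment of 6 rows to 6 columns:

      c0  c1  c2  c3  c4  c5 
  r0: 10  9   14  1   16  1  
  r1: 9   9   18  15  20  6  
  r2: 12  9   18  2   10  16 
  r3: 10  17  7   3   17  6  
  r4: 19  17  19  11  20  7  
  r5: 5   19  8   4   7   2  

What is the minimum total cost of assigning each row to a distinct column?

optimal assignment: row0→col3 (cost 1), row1→col1 (cost 9), row2→col4 (cost 10), row3→col2 (cost 7), row4→col5 (cost 7), row5→col0 (cost 5)
total = 1 + 9 + 10 + 7 + 7 + 5 = 39

Minimum assignment cost: 39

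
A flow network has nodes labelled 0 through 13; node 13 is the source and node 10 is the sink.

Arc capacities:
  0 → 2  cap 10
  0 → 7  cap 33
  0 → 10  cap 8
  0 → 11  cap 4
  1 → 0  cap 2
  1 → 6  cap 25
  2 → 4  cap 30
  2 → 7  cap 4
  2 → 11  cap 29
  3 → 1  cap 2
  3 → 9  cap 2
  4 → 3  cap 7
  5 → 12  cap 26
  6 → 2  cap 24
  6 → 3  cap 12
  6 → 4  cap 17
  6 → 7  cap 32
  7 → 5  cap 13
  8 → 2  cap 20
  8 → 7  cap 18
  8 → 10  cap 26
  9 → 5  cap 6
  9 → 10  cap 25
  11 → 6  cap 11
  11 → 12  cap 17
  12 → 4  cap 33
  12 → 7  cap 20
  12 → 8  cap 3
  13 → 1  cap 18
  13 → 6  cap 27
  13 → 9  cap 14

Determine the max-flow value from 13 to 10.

Maximum flow value: 21

augment #1: 13→9→10 bottleneck 14, total now 14
augment #2: 13→1→0→10 bottleneck 2, total now 16
augment #3: 13→6→3→9→10 bottleneck 2, total now 18
augment #4: 13→6→2→11→12→8→10 bottleneck 3, total now 21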